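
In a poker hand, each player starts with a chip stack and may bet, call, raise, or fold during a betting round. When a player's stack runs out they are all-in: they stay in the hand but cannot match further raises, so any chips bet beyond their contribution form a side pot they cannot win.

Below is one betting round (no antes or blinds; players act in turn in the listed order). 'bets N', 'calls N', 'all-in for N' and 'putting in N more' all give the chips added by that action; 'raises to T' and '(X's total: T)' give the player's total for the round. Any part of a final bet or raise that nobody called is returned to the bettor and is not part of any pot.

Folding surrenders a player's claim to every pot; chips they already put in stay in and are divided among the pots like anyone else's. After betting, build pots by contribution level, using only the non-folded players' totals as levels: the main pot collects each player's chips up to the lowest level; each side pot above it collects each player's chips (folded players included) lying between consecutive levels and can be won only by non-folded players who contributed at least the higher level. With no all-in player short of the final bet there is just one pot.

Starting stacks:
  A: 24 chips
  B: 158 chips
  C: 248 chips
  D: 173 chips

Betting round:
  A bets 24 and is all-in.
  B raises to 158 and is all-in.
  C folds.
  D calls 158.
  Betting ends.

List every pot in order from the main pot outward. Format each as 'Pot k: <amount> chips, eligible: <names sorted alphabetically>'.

Contributions: A=24, B=158, D=158
Folded: C
Pot levels (distinct totals of non-folded players): 24, 158
Layer 1-24: 24 each from A, B, D = 24*3 = 72 chips; eligible A, B, D
Layer 25-158: 134 each from B, D = 134*2 = 268 chips; eligible B, D

Pot 1: 72 chips, eligible: A, B, D
Pot 2: 268 chips, eligible: B, D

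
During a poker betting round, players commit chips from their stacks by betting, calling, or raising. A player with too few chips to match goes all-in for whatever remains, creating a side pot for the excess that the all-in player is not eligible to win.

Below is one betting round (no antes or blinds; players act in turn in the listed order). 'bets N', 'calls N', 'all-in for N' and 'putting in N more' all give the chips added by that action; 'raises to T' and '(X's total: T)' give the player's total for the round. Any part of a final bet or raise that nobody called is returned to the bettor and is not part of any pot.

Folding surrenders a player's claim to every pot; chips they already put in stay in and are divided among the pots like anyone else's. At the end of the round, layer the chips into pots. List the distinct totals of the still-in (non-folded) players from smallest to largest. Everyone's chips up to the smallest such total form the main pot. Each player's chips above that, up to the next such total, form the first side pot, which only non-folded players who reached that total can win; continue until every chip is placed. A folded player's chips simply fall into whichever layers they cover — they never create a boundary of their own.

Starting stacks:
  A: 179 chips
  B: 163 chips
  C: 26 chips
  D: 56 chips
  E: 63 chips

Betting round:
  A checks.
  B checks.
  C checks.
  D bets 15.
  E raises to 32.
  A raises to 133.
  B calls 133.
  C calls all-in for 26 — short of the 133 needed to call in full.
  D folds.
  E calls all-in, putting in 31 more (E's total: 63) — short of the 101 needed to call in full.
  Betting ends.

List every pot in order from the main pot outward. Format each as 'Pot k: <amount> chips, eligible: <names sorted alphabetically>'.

Pot 1: 119 chips, eligible: A, B, C, E
Pot 2: 111 chips, eligible: A, B, E
Pot 3: 140 chips, eligible: A, B

Derivation:
Contributions: A=133, B=133, C=26, D=15, E=63
Folded: D
Pot levels (distinct totals of non-folded players): 26, 63, 133
Layer 1-26: A 26 + B 26 + C 26 + D 15 + E 26 = 119 chips; eligible A, B, C, E
Layer 27-63: 37 each from A, B, E = 37*3 = 111 chips; eligible A, B, E
Layer 64-133: 70 each from A, B = 70*2 = 140 chips; eligible A, B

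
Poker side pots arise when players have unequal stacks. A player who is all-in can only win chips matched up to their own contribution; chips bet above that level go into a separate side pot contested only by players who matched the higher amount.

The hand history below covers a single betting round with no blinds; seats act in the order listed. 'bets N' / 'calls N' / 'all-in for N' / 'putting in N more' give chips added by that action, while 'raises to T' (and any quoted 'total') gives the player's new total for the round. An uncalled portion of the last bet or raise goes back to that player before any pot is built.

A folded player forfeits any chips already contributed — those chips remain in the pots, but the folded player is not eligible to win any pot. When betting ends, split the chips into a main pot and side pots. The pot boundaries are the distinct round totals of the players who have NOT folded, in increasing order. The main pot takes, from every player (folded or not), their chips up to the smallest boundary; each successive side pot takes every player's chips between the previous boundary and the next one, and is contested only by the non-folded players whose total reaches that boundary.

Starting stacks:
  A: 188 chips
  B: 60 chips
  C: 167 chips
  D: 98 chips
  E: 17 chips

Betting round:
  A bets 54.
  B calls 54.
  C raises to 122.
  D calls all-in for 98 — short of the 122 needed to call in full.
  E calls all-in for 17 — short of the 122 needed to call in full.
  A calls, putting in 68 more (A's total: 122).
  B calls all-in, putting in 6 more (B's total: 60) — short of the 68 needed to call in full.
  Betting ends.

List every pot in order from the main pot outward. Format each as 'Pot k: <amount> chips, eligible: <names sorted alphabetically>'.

Pot 1: 85 chips, eligible: A, B, C, D, E
Pot 2: 172 chips, eligible: A, B, C, D
Pot 3: 114 chips, eligible: A, C, D
Pot 4: 48 chips, eligible: A, C

Derivation:
Contributions: A=122, B=60, C=122, D=98, E=17
Pot levels (distinct totals of non-folded players): 17, 60, 98, 122
Layer 1-17: 17 each from A, B, C, D, E = 17*5 = 85 chips; eligible A, B, C, D, E
Layer 18-60: 43 each from A, B, C, D = 43*4 = 172 chips; eligible A, B, C, D
Layer 61-98: 38 each from A, C, D = 38*3 = 114 chips; eligible A, C, D
Layer 99-122: 24 each from A, C = 24*2 = 48 chips; eligible A, C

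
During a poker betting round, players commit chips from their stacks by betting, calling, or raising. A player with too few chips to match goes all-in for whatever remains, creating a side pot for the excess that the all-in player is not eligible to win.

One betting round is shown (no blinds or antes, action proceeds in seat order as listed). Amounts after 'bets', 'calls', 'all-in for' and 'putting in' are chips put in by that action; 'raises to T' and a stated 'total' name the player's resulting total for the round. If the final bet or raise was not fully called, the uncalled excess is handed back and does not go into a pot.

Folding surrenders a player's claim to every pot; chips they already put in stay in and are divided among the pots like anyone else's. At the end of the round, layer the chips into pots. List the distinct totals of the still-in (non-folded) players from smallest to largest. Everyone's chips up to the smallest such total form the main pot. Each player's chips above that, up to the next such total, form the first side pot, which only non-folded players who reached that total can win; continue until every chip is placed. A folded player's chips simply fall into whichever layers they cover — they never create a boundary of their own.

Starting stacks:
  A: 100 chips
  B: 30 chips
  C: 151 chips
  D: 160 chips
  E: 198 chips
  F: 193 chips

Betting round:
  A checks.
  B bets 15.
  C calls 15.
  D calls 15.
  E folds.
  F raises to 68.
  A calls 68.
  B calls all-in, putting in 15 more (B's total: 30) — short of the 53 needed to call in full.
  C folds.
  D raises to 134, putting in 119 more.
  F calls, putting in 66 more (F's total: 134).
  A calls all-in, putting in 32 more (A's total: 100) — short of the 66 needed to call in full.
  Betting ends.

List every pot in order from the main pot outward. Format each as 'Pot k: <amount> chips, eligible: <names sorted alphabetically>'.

Pot 1: 135 chips, eligible: A, B, D, F
Pot 2: 210 chips, eligible: A, D, F
Pot 3: 68 chips, eligible: D, F

Derivation:
Contributions: A=100, B=30, C=15, D=134, F=134
Folded: C, E
Pot levels (distinct totals of non-folded players): 30, 100, 134
Layer 1-30: A 30 + B 30 + C 15 + D 30 + F 30 = 135 chips; eligible A, B, D, F
Layer 31-100: 70 each from A, D, F = 70*3 = 210 chips; eligible A, D, F
Layer 101-134: 34 each from D, F = 34*2 = 68 chips; eligible D, F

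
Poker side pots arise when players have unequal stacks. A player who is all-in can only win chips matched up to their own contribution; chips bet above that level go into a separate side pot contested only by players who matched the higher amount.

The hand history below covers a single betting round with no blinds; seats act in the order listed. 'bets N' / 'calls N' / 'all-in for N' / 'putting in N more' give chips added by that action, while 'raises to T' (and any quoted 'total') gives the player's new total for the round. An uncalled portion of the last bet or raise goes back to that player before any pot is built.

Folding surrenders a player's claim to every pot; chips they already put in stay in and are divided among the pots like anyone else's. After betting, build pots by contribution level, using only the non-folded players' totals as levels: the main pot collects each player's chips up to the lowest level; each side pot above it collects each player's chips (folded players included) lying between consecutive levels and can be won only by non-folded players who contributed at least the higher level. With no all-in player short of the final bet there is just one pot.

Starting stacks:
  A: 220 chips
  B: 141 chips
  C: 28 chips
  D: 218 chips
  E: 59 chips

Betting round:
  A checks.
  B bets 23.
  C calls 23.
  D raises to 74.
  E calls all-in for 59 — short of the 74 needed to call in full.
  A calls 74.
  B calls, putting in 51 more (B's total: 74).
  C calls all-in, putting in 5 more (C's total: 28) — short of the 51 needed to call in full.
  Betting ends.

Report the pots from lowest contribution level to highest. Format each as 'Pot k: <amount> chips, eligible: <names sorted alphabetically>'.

Contributions: A=74, B=74, C=28, D=74, E=59
Pot levels (distinct totals of non-folded players): 28, 59, 74
Layer 1-28: 28 each from A, B, C, D, E = 28*5 = 140 chips; eligible A, B, C, D, E
Layer 29-59: 31 each from A, B, D, E = 31*4 = 124 chips; eligible A, B, D, E
Layer 60-74: 15 each from A, B, D = 15*3 = 45 chips; eligible A, B, D

Pot 1: 140 chips, eligible: A, B, C, D, E
Pot 2: 124 chips, eligible: A, B, D, E
Pot 3: 45 chips, eligible: A, B, D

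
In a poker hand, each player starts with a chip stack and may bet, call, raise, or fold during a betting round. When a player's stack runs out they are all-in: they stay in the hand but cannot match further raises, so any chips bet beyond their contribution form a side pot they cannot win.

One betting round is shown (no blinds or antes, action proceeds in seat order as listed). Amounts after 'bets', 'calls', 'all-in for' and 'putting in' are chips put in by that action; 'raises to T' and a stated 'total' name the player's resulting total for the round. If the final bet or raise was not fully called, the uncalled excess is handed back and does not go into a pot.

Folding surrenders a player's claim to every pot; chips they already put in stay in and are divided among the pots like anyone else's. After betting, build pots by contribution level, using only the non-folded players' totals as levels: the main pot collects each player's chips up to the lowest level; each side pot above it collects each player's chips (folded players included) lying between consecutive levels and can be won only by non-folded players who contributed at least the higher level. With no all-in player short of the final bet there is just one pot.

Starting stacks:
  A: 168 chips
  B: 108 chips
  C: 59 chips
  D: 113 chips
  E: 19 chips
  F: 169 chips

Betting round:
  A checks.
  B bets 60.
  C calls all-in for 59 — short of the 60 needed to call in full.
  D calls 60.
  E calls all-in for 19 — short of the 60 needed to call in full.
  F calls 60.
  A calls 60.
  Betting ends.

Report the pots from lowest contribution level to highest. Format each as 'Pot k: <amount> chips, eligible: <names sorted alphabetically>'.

Pot 1: 114 chips, eligible: A, B, C, D, E, F
Pot 2: 200 chips, eligible: A, B, C, D, F
Pot 3: 4 chips, eligible: A, B, D, F

Derivation:
Contributions: A=60, B=60, C=59, D=60, E=19, F=60
Pot levels (distinct totals of non-folded players): 19, 59, 60
Layer 1-19: 19 each from A, B, C, D, E, F = 19*6 = 114 chips; eligible A, B, C, D, E, F
Layer 20-59: 40 each from A, B, C, D, F = 40*5 = 200 chips; eligible A, B, C, D, F
Layer 60-60: 1 each from A, B, D, F = 1*4 = 4 chips; eligible A, B, D, F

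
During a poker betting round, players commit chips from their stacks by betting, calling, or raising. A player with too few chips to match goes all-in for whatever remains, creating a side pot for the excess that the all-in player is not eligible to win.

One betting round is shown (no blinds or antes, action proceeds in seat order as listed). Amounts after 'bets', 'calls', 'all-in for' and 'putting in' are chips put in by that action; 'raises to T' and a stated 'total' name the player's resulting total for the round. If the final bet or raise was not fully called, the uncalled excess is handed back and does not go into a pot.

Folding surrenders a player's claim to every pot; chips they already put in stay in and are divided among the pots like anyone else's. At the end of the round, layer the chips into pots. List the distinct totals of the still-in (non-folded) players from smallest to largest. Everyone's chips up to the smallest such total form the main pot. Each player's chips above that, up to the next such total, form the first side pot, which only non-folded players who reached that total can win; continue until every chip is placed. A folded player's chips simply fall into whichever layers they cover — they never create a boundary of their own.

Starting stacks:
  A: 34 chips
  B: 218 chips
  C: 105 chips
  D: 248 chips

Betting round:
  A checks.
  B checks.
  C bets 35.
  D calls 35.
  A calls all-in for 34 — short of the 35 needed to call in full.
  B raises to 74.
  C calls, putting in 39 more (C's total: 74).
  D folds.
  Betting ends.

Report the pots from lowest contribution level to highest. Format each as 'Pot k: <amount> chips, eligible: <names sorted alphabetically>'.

Pot 1: 136 chips, eligible: A, B, C
Pot 2: 81 chips, eligible: B, C

Derivation:
Contributions: A=34, B=74, C=74, D=35
Folded: D
Pot levels (distinct totals of non-folded players): 34, 74
Layer 1-34: 34 each from A, B, C, D = 34*4 = 136 chips; eligible A, B, C
Layer 35-74: B 40 + C 40 + D 1 = 81 chips; eligible B, C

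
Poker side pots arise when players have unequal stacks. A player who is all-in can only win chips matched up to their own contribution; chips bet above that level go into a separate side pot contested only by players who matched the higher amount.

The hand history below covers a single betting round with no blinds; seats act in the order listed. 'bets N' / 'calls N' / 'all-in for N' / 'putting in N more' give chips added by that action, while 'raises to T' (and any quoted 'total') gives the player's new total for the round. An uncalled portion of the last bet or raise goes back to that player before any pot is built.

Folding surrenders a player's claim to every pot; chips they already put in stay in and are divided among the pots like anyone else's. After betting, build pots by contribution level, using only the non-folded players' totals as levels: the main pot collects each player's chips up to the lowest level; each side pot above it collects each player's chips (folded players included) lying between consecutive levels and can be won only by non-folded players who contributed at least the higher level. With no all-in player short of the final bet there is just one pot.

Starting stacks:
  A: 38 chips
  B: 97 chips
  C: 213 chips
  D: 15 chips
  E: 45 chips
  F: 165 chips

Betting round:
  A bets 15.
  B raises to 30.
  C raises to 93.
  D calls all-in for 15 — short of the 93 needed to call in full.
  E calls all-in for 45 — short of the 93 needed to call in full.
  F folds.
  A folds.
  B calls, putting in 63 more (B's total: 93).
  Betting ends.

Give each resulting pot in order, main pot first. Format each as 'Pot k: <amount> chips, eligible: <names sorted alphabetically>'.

Contributions: A=15, B=93, C=93, D=15, E=45
Folded: A, F
Pot levels (distinct totals of non-folded players): 15, 45, 93
Layer 1-15: 15 each from A, B, C, D, E = 15*5 = 75 chips; eligible B, C, D, E
Layer 16-45: 30 each from B, C, E = 30*3 = 90 chips; eligible B, C, E
Layer 46-93: 48 each from B, C = 48*2 = 96 chips; eligible B, C

Pot 1: 75 chips, eligible: B, C, D, E
Pot 2: 90 chips, eligible: B, C, E
Pot 3: 96 chips, eligible: B, C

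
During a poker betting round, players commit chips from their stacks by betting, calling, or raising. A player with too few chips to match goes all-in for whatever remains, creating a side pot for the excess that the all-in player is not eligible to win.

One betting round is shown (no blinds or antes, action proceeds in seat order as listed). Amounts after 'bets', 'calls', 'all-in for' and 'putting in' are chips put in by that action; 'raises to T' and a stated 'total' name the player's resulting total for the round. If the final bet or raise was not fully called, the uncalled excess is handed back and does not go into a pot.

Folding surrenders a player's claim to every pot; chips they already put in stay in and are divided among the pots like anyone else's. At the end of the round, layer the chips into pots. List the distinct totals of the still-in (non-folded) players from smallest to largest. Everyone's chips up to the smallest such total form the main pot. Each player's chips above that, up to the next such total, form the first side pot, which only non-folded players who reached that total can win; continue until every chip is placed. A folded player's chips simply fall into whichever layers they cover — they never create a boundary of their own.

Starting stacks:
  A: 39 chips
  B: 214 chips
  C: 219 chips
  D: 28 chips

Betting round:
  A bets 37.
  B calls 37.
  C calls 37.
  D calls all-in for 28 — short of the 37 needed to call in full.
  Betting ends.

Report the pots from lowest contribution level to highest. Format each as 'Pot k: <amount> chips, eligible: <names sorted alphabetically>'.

Contributions: A=37, B=37, C=37, D=28
Pot levels (distinct totals of non-folded players): 28, 37
Layer 1-28: 28 each from A, B, C, D = 28*4 = 112 chips; eligible A, B, C, D
Layer 29-37: 9 each from A, B, C = 9*3 = 27 chips; eligible A, B, C

Pot 1: 112 chips, eligible: A, B, C, D
Pot 2: 27 chips, eligible: A, B, C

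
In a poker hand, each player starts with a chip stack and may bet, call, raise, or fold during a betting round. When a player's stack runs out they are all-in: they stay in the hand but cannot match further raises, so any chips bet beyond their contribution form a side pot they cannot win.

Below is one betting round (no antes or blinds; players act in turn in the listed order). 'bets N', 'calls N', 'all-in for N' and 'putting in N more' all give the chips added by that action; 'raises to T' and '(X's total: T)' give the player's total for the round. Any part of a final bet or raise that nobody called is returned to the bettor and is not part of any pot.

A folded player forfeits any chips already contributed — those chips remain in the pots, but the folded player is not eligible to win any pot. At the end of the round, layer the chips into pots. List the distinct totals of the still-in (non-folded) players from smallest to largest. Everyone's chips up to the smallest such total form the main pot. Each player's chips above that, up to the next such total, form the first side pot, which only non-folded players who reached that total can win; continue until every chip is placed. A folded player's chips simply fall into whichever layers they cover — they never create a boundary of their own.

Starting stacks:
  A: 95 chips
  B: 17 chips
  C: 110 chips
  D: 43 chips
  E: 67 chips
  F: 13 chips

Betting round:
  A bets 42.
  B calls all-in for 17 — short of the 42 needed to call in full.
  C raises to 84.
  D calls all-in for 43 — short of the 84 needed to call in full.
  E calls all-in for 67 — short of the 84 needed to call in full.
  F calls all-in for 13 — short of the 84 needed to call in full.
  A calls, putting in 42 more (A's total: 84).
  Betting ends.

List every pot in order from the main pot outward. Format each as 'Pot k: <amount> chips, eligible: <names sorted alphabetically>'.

Contributions: A=84, B=17, C=84, D=43, E=67, F=13
Pot levels (distinct totals of non-folded players): 13, 17, 43, 67, 84
Layer 1-13: 13 each from A, B, C, D, E, F = 13*6 = 78 chips; eligible A, B, C, D, E, F
Layer 14-17: 4 each from A, B, C, D, E = 4*5 = 20 chips; eligible A, B, C, D, E
Layer 18-43: 26 each from A, C, D, E = 26*4 = 104 chips; eligible A, C, D, E
Layer 44-67: 24 each from A, C, E = 24*3 = 72 chips; eligible A, C, E
Layer 68-84: 17 each from A, C = 17*2 = 34 chips; eligible A, C

Pot 1: 78 chips, eligible: A, B, C, D, E, F
Pot 2: 20 chips, eligible: A, B, C, D, E
Pot 3: 104 chips, eligible: A, C, D, E
Pot 4: 72 chips, eligible: A, C, E
Pot 5: 34 chips, eligible: A, C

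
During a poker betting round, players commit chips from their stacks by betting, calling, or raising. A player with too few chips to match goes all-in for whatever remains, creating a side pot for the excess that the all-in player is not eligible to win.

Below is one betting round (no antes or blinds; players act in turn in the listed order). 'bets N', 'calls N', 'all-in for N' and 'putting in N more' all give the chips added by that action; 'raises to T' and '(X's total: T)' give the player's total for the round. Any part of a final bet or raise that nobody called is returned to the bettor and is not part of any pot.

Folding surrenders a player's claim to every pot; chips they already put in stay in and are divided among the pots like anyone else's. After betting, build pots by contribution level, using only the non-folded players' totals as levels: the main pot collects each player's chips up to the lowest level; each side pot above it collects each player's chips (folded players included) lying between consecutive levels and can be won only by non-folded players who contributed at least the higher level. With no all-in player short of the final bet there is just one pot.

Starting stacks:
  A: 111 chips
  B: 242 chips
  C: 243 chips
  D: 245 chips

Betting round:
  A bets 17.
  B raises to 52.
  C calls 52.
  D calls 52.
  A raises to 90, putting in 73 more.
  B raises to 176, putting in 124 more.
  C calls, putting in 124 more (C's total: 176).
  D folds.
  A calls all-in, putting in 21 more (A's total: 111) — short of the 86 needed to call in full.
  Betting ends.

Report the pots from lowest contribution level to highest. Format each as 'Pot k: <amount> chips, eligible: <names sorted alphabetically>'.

Contributions: A=111, B=176, C=176, D=52
Folded: D
Pot levels (distinct totals of non-folded players): 111, 176
Layer 1-111: A 111 + B 111 + C 111 + D 52 = 385 chips; eligible A, B, C
Layer 112-176: 65 each from B, C = 65*2 = 130 chips; eligible B, C

Pot 1: 385 chips, eligible: A, B, C
Pot 2: 130 chips, eligible: B, C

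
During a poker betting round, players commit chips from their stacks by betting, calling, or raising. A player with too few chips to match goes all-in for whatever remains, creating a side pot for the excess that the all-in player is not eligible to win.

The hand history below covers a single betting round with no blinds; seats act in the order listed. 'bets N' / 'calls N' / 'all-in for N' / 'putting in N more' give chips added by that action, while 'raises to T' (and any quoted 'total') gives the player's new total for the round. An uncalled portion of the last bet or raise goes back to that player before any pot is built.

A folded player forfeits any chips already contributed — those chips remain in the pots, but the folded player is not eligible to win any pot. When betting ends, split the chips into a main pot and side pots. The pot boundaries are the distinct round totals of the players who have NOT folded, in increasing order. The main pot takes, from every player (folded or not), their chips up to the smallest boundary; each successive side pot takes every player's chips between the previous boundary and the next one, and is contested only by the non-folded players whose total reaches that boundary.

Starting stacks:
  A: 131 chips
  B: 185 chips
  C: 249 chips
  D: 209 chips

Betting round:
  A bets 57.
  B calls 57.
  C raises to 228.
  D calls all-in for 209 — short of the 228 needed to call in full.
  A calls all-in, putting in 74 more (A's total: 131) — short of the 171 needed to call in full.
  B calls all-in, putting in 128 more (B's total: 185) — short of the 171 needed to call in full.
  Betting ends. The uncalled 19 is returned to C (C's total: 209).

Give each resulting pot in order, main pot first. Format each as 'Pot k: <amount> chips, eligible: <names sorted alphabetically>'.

Contributions (after 19 returned to C): A=131, B=185, C=209, D=209
Pot levels (distinct totals of non-folded players): 131, 185, 209
Layer 1-131: 131 each from A, B, C, D = 131*4 = 524 chips; eligible A, B, C, D
Layer 132-185: 54 each from B, C, D = 54*3 = 162 chips; eligible B, C, D
Layer 186-209: 24 each from C, D = 24*2 = 48 chips; eligible C, D

Pot 1: 524 chips, eligible: A, B, C, D
Pot 2: 162 chips, eligible: B, C, D
Pot 3: 48 chips, eligible: C, D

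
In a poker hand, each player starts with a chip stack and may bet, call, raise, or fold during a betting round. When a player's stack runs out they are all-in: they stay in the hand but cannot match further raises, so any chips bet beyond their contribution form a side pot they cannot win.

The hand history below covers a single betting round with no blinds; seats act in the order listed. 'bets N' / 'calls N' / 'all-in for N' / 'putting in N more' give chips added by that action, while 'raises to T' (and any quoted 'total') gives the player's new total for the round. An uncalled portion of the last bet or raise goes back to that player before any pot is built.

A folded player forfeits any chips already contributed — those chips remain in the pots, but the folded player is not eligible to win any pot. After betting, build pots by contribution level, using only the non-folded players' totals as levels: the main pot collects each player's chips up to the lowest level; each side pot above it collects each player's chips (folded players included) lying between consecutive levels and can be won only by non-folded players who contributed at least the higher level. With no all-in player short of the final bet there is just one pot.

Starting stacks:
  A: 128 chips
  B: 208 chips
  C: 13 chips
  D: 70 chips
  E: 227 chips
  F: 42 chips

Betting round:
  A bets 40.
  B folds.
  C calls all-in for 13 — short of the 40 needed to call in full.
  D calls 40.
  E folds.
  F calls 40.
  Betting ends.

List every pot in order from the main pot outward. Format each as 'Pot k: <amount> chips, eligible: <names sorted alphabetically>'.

Pot 1: 52 chips, eligible: A, C, D, F
Pot 2: 81 chips, eligible: A, D, F

Derivation:
Contributions: A=40, C=13, D=40, F=40
Folded: B, E
Pot levels (distinct totals of non-folded players): 13, 40
Layer 1-13: 13 each from A, C, D, F = 13*4 = 52 chips; eligible A, C, D, F
Layer 14-40: 27 each from A, D, F = 27*3 = 81 chips; eligible A, D, F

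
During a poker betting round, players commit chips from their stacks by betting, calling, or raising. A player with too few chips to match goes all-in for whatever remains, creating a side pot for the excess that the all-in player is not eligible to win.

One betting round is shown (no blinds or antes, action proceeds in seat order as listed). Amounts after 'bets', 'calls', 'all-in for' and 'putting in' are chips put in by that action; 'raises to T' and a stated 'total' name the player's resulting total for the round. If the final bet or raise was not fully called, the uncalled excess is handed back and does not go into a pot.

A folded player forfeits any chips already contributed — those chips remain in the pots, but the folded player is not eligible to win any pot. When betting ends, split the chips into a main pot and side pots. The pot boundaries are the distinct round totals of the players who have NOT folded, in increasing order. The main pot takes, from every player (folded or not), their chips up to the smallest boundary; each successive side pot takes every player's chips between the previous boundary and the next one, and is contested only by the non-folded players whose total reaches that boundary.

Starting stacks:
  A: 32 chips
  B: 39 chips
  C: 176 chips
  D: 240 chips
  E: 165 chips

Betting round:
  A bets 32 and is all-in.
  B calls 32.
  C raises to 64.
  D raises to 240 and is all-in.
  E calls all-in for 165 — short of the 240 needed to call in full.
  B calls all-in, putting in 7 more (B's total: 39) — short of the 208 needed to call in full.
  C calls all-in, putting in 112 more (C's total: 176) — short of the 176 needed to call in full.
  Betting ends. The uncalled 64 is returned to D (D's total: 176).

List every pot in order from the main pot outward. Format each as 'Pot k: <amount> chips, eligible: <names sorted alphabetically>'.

Pot 1: 160 chips, eligible: A, B, C, D, E
Pot 2: 28 chips, eligible: B, C, D, E
Pot 3: 378 chips, eligible: C, D, E
Pot 4: 22 chips, eligible: C, D

Derivation:
Contributions (after 64 returned to D): A=32, B=39, C=176, D=176, E=165
Pot levels (distinct totals of non-folded players): 32, 39, 165, 176
Layer 1-32: 32 each from A, B, C, D, E = 32*5 = 160 chips; eligible A, B, C, D, E
Layer 33-39: 7 each from B, C, D, E = 7*4 = 28 chips; eligible B, C, D, E
Layer 40-165: 126 each from C, D, E = 126*3 = 378 chips; eligible C, D, E
Layer 166-176: 11 each from C, D = 11*2 = 22 chips; eligible C, D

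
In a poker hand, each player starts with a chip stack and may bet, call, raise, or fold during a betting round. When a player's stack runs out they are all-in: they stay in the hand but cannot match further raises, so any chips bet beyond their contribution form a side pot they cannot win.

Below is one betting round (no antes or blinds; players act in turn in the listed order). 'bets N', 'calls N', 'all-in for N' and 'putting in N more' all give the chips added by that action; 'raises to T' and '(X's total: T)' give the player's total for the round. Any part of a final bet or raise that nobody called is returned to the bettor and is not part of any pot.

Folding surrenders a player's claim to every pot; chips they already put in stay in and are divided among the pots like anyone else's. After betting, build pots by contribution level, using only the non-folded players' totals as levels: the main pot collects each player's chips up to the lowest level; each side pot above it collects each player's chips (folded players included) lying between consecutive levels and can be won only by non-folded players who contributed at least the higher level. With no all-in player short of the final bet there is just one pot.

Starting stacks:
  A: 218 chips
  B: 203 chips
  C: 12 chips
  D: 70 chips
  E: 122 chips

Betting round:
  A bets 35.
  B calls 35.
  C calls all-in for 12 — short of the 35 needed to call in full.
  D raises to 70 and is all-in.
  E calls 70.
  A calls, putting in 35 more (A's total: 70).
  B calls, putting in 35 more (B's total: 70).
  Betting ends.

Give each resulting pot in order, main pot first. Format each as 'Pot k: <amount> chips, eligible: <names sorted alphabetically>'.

Contributions: A=70, B=70, C=12, D=70, E=70
Pot levels (distinct totals of non-folded players): 12, 70
Layer 1-12: 12 each from A, B, C, D, E = 12*5 = 60 chips; eligible A, B, C, D, E
Layer 13-70: 58 each from A, B, D, E = 58*4 = 232 chips; eligible A, B, D, E

Pot 1: 60 chips, eligible: A, B, C, D, E
Pot 2: 232 chips, eligible: A, B, D, E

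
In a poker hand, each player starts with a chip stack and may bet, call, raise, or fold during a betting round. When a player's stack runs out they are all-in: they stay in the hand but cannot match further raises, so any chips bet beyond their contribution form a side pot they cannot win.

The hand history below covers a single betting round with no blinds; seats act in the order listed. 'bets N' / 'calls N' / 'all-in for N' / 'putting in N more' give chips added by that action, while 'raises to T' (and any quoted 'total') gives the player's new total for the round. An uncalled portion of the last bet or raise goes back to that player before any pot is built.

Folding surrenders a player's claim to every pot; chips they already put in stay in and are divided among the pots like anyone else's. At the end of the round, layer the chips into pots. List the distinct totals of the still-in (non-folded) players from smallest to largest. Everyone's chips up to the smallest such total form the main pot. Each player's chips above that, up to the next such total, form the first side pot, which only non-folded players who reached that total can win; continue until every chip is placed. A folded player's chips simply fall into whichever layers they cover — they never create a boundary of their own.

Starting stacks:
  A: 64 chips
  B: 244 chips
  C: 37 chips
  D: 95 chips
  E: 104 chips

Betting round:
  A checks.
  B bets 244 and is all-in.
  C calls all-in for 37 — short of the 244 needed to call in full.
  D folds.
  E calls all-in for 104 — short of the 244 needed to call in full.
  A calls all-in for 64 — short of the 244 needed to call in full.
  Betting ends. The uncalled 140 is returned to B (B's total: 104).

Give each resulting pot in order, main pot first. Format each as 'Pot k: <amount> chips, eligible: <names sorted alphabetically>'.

Contributions (after 140 returned to B): A=64, B=104, C=37, E=104
Folded: D
Pot levels (distinct totals of non-folded players): 37, 64, 104
Layer 1-37: 37 each from A, B, C, E = 37*4 = 148 chips; eligible A, B, C, E
Layer 38-64: 27 each from A, B, E = 27*3 = 81 chips; eligible A, B, E
Layer 65-104: 40 each from B, E = 40*2 = 80 chips; eligible B, E

Pot 1: 148 chips, eligible: A, B, C, E
Pot 2: 81 chips, eligible: A, B, E
Pot 3: 80 chips, eligible: B, E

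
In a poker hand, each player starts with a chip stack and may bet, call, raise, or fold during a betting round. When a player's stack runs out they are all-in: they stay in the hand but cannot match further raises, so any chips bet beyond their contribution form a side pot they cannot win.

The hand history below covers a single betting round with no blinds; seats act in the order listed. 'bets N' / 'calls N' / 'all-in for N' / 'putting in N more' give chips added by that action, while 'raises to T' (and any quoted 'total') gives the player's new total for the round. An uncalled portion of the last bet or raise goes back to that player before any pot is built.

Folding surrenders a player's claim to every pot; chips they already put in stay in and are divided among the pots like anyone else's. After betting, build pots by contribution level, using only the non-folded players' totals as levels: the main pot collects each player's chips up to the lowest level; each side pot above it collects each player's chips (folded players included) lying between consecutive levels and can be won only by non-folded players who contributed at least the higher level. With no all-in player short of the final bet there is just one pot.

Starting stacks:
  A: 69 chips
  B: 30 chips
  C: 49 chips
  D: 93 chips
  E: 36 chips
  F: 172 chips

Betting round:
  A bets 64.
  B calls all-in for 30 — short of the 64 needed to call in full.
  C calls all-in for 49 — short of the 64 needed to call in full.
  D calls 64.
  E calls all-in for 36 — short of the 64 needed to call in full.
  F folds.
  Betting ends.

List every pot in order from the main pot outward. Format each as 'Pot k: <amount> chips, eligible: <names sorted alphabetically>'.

Contributions: A=64, B=30, C=49, D=64, E=36
Folded: F
Pot levels (distinct totals of non-folded players): 30, 36, 49, 64
Layer 1-30: 30 each from A, B, C, D, E = 30*5 = 150 chips; eligible A, B, C, D, E
Layer 31-36: 6 each from A, C, D, E = 6*4 = 24 chips; eligible A, C, D, E
Layer 37-49: 13 each from A, C, D = 13*3 = 39 chips; eligible A, C, D
Layer 50-64: 15 each from A, D = 15*2 = 30 chips; eligible A, D

Pot 1: 150 chips, eligible: A, B, C, D, E
Pot 2: 24 chips, eligible: A, C, D, E
Pot 3: 39 chips, eligible: A, C, D
Pot 4: 30 chips, eligible: A, D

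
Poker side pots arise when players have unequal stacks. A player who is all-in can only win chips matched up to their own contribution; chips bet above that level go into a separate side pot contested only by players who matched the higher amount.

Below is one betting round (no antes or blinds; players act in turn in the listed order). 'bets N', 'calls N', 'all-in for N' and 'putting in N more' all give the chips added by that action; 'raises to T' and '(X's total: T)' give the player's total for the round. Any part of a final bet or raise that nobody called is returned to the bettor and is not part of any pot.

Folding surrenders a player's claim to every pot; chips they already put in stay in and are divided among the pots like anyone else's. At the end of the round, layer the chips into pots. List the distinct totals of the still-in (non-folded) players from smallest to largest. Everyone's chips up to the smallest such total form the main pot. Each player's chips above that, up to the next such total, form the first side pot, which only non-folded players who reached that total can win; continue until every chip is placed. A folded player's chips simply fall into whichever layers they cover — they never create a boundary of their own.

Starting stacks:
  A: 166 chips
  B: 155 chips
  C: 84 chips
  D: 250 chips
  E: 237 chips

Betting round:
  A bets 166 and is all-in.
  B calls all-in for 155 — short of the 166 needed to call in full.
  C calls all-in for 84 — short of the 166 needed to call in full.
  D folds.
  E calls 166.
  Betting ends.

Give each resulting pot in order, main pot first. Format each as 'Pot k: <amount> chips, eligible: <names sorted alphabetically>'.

Pot 1: 336 chips, eligible: A, B, C, E
Pot 2: 213 chips, eligible: A, B, E
Pot 3: 22 chips, eligible: A, E

Derivation:
Contributions: A=166, B=155, C=84, E=166
Folded: D
Pot levels (distinct totals of non-folded players): 84, 155, 166
Layer 1-84: 84 each from A, B, C, E = 84*4 = 336 chips; eligible A, B, C, E
Layer 85-155: 71 each from A, B, E = 71*3 = 213 chips; eligible A, B, E
Layer 156-166: 11 each from A, E = 11*2 = 22 chips; eligible A, E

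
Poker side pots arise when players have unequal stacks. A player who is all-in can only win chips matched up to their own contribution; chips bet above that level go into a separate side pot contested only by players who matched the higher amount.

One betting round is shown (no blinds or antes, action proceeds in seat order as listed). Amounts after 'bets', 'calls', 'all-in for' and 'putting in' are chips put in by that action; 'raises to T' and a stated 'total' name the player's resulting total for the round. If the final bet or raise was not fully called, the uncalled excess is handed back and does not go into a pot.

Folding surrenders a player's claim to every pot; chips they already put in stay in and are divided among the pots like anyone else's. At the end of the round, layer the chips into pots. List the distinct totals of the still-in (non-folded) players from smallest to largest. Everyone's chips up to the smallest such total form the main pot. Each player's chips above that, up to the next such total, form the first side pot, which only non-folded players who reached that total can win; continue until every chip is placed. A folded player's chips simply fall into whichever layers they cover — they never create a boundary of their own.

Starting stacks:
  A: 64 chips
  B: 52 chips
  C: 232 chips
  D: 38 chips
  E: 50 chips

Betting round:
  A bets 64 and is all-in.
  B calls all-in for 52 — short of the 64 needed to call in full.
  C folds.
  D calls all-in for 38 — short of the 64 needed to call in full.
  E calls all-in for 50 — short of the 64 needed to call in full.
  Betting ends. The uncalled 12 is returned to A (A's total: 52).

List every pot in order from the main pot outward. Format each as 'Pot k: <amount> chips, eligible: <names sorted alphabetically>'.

Contributions (after 12 returned to A): A=52, B=52, D=38, E=50
Folded: C
Pot levels (distinct totals of non-folded players): 38, 50, 52
Layer 1-38: 38 each from A, B, D, E = 38*4 = 152 chips; eligible A, B, D, E
Layer 39-50: 12 each from A, B, E = 12*3 = 36 chips; eligible A, B, E
Layer 51-52: 2 each from A, B = 2*2 = 4 chips; eligible A, B

Pot 1: 152 chips, eligible: A, B, D, E
Pot 2: 36 chips, eligible: A, B, E
Pot 3: 4 chips, eligible: A, B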